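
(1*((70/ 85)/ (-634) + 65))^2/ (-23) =-122694677284/ 667950383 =-183.69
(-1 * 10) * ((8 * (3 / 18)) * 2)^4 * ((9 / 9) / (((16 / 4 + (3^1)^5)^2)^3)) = -40960 / 18393600027722049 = -0.00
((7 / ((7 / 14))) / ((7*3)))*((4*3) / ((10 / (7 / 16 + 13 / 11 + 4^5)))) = 180509 / 220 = 820.50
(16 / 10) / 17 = 8 / 85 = 0.09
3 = 3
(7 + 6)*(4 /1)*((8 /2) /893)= 0.23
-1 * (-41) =41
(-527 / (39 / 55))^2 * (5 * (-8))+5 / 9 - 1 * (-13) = -33605188382 / 1521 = -22094140.95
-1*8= -8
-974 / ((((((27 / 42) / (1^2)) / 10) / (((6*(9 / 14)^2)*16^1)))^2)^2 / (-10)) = 3392297592422400000 / 2401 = 1412868634911453.56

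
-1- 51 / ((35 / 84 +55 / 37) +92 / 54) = -218209 / 14413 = -15.14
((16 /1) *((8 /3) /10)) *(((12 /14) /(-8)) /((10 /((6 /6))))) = -8 /175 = -0.05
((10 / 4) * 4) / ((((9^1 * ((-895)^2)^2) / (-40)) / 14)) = -224 / 230990778225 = -0.00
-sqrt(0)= 0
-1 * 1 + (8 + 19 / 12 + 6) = 175 / 12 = 14.58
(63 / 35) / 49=9 / 245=0.04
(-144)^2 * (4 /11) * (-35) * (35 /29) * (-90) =9144576000 /319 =28666382.45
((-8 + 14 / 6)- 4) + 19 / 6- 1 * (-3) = -7 / 2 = -3.50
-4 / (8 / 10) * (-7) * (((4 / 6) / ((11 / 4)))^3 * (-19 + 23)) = 71680 / 35937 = 1.99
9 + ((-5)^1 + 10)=14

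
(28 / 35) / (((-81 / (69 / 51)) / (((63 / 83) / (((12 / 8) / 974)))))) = -1254512 / 190485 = -6.59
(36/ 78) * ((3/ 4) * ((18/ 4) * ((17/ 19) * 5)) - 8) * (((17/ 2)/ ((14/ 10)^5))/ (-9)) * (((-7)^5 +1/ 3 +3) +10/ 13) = 2889520759375/ 298895688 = 9667.32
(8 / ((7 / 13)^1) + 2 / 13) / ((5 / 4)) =5464 / 455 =12.01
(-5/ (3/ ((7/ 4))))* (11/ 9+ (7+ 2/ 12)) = -5285/ 216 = -24.47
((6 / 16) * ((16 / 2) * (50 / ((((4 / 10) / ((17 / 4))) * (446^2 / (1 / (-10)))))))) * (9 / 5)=-2295 / 1591328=-0.00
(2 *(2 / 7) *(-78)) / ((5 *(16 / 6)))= -117 / 35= -3.34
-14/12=-7/6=-1.17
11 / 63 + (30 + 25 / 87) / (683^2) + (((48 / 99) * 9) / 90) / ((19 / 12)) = 182837078566 / 890627796135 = 0.21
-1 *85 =-85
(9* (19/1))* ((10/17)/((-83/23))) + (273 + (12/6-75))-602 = -606552/1411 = -429.87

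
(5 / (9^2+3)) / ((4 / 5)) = 25 / 336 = 0.07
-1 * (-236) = 236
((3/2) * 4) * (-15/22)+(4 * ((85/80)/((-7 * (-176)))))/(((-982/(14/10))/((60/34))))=-128553/31424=-4.09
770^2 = 592900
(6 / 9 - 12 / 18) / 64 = 0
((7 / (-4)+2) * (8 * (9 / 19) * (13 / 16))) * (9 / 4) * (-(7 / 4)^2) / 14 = -7371 / 19456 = -0.38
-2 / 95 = -0.02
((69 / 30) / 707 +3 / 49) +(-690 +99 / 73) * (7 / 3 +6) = -20732365307 / 3612770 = -5738.63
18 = 18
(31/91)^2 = 961/8281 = 0.12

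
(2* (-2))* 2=-8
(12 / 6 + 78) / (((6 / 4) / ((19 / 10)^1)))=304 / 3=101.33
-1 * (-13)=13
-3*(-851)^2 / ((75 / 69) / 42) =-2098734498 / 25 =-83949379.92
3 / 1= 3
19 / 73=0.26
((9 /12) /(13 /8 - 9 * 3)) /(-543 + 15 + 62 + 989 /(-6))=36 /768355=0.00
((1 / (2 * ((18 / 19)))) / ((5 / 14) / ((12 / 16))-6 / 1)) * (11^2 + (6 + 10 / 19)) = -16961 / 1392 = -12.18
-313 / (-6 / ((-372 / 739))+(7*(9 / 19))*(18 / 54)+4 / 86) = -15854702 / 662105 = -23.95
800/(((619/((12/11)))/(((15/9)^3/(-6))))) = -200000/183843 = -1.09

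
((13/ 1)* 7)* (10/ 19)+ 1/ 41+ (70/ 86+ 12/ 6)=1699406/ 33497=50.73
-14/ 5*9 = -126/ 5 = -25.20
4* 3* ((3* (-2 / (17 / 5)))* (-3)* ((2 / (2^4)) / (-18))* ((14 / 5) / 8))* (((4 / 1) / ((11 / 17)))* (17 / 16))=-357 / 352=-1.01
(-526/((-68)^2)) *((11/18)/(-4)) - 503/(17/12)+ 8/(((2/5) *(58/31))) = -1662343111/4827456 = -344.35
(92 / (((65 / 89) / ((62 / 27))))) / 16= 63457 / 3510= 18.08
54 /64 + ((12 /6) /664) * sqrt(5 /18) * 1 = sqrt(10) /1992 + 27 /32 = 0.85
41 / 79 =0.52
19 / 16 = 1.19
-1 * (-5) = 5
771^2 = 594441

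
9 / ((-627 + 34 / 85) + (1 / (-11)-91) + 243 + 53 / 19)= -0.02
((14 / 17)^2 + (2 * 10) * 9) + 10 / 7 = 368402 / 2023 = 182.11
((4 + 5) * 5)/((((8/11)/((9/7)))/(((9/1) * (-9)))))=-360855/56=-6443.84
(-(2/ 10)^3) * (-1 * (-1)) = -1/ 125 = -0.01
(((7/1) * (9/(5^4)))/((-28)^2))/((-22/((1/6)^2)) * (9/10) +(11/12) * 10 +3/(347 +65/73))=-24489/134019398500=-0.00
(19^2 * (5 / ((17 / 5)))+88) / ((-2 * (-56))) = 1503 / 272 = 5.53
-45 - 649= -694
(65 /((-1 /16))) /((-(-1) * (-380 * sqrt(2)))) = 26 * sqrt(2) /19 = 1.94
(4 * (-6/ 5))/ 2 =-12/ 5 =-2.40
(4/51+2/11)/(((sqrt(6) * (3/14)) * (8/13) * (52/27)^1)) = 0.42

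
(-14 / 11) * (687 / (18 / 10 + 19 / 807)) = -19404315 / 40469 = -479.49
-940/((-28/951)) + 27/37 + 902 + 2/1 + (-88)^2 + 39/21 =10509447/259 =40577.02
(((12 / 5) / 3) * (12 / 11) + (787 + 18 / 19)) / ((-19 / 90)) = -14837706 / 3971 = -3736.52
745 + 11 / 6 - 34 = 4277 / 6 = 712.83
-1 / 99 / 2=-1 / 198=-0.01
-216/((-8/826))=22302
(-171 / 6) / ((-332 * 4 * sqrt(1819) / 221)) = 741 * sqrt(1819) / 284192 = 0.11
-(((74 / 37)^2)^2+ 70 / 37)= -662 / 37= -17.89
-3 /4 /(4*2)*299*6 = -2691 /16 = -168.19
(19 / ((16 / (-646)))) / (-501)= 6137 / 4008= 1.53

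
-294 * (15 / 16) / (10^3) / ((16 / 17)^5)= -626156937 / 1677721600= -0.37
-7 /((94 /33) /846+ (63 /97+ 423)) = -201663 /12205015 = -0.02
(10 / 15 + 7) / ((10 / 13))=299 / 30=9.97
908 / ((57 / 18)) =5448 / 19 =286.74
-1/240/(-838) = 1/201120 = 0.00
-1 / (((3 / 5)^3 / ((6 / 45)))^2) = -2500 / 6561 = -0.38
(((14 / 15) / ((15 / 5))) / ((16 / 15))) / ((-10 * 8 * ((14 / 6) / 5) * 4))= -1 / 512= -0.00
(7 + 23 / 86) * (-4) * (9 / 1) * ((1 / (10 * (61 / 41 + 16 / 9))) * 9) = -747225 / 10363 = -72.11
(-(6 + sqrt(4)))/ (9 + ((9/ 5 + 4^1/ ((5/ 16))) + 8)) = -0.25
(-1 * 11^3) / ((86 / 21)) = -27951 / 86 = -325.01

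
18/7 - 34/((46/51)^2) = -39.22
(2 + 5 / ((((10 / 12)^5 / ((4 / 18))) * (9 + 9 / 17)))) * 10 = 8588 / 375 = 22.90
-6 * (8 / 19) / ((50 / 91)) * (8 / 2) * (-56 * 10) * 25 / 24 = 203840 / 19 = 10728.42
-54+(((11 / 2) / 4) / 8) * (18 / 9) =-1717 / 32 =-53.66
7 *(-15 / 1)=-105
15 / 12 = 5 / 4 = 1.25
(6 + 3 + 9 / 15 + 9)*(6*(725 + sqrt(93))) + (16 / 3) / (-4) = 558*sqrt(93) / 5 + 242726 / 3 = 81984.90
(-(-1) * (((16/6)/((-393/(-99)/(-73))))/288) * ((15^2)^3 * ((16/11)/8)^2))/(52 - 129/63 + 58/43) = -3337149375/2670173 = -1249.79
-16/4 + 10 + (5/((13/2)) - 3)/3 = 205/39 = 5.26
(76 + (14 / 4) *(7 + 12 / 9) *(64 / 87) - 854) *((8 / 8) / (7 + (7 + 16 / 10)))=-493645 / 10179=-48.50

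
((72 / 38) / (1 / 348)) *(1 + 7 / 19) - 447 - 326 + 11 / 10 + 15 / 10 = 238068 / 1805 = 131.89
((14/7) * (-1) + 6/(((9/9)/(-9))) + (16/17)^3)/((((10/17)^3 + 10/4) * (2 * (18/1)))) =-1964/3465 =-0.57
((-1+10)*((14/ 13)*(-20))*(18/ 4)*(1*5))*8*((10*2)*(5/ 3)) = -15120000/ 13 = -1163076.92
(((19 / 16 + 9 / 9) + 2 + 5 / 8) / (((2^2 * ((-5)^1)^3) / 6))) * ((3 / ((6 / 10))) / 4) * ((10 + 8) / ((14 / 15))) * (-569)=792.15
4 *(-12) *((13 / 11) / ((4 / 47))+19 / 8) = -8586 / 11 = -780.55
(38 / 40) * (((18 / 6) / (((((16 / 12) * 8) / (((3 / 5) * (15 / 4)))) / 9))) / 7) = 13851 / 17920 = 0.77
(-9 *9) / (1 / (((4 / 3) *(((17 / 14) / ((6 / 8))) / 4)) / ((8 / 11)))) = -1683 / 28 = -60.11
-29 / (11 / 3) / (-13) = 87 / 143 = 0.61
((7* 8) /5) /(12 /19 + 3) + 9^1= 4169 /345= 12.08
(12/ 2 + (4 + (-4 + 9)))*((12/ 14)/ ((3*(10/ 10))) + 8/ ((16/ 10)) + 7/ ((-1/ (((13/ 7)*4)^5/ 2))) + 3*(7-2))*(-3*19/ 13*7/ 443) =162495580050/ 1975337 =82262.21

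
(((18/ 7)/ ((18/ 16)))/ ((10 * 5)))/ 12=2/ 525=0.00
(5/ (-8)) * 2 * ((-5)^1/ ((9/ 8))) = 50/ 9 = 5.56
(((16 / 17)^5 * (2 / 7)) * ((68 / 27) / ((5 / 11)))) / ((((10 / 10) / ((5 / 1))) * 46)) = 46137344 / 363065787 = 0.13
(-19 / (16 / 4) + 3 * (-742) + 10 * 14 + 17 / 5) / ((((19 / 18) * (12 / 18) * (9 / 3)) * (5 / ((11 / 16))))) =-135.95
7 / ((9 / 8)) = 56 / 9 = 6.22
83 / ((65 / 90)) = 1494 / 13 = 114.92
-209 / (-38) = 11 / 2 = 5.50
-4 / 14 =-2 / 7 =-0.29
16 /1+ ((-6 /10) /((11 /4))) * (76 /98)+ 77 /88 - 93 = -1644903 /21560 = -76.29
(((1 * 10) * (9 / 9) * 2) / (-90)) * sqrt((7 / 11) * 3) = -2 * sqrt(231) / 99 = -0.31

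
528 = 528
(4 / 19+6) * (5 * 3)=93.16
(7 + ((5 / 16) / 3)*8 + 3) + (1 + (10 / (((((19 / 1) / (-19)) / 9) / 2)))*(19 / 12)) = -273.17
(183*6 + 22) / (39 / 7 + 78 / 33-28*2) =-86240 / 3701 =-23.30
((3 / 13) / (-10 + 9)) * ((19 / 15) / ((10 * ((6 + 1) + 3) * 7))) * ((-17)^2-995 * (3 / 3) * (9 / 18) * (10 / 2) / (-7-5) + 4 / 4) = -6479 / 31200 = -0.21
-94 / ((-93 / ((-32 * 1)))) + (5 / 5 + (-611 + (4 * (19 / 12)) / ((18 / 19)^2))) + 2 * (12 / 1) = -611.29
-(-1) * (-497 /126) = -71 /18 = -3.94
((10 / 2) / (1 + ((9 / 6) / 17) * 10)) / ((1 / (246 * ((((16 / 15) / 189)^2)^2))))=0.00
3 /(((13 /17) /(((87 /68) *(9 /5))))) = 2349 /260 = 9.03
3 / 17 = 0.18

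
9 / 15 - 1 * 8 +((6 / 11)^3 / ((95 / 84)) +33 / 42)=-11454791 / 1770230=-6.47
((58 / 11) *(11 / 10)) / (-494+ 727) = 29 / 1165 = 0.02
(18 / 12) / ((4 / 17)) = 6.38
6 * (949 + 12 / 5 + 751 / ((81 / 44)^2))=76960714 / 10935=7038.02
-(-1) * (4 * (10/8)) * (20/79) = 100/79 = 1.27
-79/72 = -1.10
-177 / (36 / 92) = -1357 / 3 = -452.33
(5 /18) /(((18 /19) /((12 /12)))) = 95 /324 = 0.29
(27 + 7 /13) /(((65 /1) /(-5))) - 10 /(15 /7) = -3440 /507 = -6.79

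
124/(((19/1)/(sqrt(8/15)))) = 248 * sqrt(30)/285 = 4.77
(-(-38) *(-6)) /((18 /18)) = -228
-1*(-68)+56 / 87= 5972 / 87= 68.64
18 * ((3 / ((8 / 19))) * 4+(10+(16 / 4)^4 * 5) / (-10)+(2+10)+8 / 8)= -1575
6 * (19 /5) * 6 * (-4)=-2736 /5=-547.20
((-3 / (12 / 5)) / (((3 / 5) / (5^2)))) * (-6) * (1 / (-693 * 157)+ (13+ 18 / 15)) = 482804125 / 108801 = 4437.50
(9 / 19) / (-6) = -3 / 38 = -0.08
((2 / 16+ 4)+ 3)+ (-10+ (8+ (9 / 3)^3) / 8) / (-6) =8.06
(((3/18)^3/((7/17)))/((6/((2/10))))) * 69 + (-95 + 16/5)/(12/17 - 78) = 1339447/1103760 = 1.21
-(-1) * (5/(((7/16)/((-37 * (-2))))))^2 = 35046400/49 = 715232.65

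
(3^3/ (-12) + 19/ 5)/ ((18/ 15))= 31/ 24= 1.29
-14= -14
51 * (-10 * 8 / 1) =-4080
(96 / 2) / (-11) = -48 / 11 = -4.36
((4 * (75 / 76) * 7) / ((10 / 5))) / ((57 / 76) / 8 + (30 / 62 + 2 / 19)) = 260400 / 12871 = 20.23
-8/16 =-1/2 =-0.50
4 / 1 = 4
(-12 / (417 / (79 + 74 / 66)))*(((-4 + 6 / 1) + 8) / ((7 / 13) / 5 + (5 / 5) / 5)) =-343720 / 4587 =-74.93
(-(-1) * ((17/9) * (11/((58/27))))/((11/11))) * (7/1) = 3927/58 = 67.71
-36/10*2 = -36/5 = -7.20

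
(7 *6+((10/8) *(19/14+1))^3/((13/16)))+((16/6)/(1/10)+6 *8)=63417175/428064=148.15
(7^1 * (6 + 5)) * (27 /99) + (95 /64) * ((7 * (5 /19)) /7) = 1369 /64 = 21.39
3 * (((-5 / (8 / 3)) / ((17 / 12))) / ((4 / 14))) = -945 / 68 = -13.90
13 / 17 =0.76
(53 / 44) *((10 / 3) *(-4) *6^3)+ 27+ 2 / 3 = -113567 / 33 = -3441.42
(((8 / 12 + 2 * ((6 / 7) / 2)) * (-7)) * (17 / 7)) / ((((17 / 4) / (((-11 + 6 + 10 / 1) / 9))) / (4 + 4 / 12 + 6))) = -19840 / 567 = -34.99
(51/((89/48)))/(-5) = -2448/445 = -5.50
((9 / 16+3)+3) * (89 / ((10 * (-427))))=-267 / 1952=-0.14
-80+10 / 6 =-235 / 3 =-78.33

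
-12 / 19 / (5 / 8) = -96 / 95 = -1.01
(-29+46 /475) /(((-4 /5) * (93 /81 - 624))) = -370683 /6390460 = -0.06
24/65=0.37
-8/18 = -4/9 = -0.44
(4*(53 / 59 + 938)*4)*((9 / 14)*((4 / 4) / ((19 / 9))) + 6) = 743179320 / 7847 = 94708.72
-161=-161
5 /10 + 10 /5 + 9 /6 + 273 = 277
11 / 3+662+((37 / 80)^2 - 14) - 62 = 11325707 / 19200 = 589.88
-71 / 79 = -0.90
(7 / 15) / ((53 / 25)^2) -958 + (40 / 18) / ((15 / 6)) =-957.01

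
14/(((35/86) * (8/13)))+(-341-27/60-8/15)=-3433/12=-286.08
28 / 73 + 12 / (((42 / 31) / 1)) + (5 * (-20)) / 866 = 9.13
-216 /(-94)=2.30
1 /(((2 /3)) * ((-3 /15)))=-15 /2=-7.50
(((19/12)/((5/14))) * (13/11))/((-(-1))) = 1729/330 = 5.24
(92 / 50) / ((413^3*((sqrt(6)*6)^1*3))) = 23*sqrt(6) / 95100745950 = 0.00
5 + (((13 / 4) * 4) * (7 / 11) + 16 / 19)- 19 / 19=13.11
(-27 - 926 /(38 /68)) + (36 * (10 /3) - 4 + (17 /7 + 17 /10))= -2080019 /1330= -1563.92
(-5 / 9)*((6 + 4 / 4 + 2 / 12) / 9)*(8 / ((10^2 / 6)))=-86 / 405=-0.21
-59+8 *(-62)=-555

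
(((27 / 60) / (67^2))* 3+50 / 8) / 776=17536 / 2177165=0.01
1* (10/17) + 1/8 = 97/136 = 0.71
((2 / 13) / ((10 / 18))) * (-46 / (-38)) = 414 / 1235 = 0.34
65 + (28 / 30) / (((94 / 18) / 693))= 44381 / 235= 188.86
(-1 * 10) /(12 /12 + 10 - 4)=-10 /7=-1.43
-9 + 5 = -4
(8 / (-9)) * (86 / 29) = -688 / 261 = -2.64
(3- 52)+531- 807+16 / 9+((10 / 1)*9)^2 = 69991 / 9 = 7776.78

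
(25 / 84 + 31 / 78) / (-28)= -253 / 10192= -0.02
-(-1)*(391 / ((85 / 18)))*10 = 828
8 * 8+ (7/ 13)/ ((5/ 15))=853/ 13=65.62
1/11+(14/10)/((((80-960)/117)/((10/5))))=-619/2200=-0.28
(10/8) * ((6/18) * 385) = 1925/12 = 160.42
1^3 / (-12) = -1 / 12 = -0.08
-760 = -760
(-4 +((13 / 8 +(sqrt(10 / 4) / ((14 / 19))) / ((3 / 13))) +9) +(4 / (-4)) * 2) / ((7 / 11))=407 / 56 +2717 * sqrt(10) / 588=21.88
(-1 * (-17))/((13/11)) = 187/13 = 14.38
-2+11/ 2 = 7/ 2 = 3.50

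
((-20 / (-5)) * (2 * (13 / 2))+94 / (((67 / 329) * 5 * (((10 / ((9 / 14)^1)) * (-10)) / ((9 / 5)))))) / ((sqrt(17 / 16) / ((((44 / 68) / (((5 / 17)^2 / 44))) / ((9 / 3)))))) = 4129038364 * sqrt(17) / 3140625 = 5420.72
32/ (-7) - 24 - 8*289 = -2340.57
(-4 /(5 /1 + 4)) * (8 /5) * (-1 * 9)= 32 /5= 6.40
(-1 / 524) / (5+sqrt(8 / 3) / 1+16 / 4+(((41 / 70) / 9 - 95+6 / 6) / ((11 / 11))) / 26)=-361346895 / 926300434211+44717400 * sqrt(6) / 926300434211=-0.00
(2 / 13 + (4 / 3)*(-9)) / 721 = -22 / 1339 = -0.02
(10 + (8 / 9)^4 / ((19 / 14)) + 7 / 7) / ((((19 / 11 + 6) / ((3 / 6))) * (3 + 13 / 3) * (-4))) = -1428593 / 56512080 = -0.03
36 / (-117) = -4 / 13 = -0.31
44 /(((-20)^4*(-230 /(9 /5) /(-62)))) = 0.00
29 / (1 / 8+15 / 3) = 232 / 41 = 5.66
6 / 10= 3 / 5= 0.60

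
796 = 796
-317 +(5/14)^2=-62107/196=-316.87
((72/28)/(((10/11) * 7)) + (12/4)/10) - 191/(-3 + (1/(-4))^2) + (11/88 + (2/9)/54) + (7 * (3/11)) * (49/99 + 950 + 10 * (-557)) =-4741791474263/541720872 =-8753.20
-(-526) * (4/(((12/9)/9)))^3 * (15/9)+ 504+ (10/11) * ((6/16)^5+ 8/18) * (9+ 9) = 1554967390903/90112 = 17255941.39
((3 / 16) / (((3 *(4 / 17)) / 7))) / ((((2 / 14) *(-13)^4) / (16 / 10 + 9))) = 44149 / 9139520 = 0.00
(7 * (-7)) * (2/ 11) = -98/ 11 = -8.91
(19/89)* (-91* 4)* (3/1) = -20748/89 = -233.12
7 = 7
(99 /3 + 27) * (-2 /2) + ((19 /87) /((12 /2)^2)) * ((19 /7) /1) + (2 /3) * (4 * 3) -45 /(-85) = -19177363 /372708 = -51.45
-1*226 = -226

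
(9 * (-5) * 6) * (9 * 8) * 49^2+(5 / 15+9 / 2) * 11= -280052321 / 6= -46675386.83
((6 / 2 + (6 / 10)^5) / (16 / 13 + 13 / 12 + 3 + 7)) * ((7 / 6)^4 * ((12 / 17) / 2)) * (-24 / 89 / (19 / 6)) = -2401653072 / 172571834375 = -0.01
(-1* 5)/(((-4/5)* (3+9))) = 25/48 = 0.52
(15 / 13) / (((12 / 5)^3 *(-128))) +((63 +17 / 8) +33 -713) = -589336177 / 958464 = -614.88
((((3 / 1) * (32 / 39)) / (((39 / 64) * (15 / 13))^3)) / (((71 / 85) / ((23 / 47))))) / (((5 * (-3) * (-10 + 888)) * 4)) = -409993216 / 5206224304125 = -0.00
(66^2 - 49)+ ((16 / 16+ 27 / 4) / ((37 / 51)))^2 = 4421.11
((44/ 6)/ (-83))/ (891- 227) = -0.00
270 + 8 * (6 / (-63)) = 5654 / 21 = 269.24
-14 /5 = -2.80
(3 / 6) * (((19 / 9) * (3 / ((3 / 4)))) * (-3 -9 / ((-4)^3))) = -1159 / 96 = -12.07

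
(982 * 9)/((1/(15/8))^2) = 994275/32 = 31071.09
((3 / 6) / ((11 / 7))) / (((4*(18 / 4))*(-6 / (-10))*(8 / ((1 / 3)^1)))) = 35 / 28512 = 0.00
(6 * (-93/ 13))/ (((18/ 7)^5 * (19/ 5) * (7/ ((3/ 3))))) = -372155/ 25929072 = -0.01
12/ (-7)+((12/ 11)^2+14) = 11414/ 847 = 13.48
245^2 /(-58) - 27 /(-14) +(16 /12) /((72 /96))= -1884016 /1827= -1031.21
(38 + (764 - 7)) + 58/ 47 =37423/ 47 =796.23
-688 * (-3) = 2064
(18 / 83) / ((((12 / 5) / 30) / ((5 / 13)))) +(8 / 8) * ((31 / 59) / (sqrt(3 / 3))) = 99824 / 63661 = 1.57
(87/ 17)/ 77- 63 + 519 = 596991/ 1309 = 456.07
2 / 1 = 2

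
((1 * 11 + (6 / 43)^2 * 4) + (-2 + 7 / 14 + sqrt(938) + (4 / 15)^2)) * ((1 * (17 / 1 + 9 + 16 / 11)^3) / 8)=27641535855293 / 1107458550 + 3442951 * sqrt(938) / 1331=104182.96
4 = 4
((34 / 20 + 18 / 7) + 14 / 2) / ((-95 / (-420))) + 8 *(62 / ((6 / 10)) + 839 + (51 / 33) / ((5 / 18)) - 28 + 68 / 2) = 24079958 / 3135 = 7681.01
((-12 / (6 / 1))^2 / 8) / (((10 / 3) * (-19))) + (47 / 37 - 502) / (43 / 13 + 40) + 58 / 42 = -1693745713 / 166231380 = -10.19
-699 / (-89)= 699 / 89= 7.85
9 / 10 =0.90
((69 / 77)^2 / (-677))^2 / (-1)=-22667121 / 16111658128489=-0.00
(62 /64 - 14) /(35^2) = -417 /39200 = -0.01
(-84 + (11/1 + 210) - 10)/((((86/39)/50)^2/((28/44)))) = 845105625/20339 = 41550.99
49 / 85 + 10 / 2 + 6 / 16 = 4047 / 680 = 5.95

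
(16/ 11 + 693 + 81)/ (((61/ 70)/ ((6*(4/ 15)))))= 955360/ 671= 1423.79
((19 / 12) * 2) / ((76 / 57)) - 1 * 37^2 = -10933 / 8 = -1366.62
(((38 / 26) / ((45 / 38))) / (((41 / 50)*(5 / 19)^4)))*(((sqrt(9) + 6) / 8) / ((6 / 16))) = 941.51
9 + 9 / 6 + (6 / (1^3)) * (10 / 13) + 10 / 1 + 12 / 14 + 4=5455 / 182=29.97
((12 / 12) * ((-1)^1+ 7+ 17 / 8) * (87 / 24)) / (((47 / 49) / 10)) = 461825 / 1504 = 307.06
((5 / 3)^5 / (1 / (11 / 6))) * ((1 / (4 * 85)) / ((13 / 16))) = 0.09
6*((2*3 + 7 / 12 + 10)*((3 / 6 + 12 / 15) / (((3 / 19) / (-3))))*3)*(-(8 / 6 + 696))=25707019 / 5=5141403.80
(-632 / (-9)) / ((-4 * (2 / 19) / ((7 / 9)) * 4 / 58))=-304703 / 162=-1880.88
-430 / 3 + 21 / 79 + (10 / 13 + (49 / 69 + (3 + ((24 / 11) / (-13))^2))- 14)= -17005477993 / 111467499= -152.56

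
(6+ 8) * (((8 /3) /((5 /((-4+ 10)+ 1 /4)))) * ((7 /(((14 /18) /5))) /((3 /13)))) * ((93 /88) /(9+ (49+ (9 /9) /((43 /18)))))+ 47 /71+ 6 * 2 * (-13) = 36431819 /3923744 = 9.28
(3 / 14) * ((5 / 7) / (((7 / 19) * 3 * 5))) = 19 / 686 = 0.03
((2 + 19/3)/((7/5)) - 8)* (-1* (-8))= -344/21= -16.38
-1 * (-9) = 9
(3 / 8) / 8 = 3 / 64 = 0.05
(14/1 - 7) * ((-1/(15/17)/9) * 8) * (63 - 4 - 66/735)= -654296/1575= -415.43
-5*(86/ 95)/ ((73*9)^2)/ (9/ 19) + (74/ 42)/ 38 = 47890163/ 1033367706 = 0.05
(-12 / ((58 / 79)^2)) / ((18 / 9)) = -11.13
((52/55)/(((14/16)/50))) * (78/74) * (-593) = -96208320/2849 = -33769.15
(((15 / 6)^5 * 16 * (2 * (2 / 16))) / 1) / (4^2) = 3125 / 128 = 24.41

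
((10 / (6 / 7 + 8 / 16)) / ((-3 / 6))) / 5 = -56 / 19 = -2.95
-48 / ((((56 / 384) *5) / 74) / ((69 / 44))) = -2941056 / 385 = -7639.11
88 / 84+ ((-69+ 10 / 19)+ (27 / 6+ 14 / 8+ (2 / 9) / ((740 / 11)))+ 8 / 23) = -1239182767 / 20372940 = -60.82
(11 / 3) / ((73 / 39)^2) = 1.05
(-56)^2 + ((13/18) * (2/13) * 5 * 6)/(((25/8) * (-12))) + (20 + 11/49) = 6959279/2205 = 3156.14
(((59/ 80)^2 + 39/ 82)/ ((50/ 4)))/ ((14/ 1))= 267521/ 45920000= 0.01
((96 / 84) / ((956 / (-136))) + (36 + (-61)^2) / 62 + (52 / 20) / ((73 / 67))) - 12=1924063371 / 37859990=50.82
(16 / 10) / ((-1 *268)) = -2 / 335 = -0.01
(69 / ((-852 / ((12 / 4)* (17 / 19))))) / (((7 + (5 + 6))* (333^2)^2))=-391 / 398107285512696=-0.00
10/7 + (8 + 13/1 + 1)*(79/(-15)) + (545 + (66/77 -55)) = 39524/105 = 376.42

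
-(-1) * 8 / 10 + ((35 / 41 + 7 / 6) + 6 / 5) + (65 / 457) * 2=483953 / 112422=4.30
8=8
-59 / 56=-1.05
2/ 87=0.02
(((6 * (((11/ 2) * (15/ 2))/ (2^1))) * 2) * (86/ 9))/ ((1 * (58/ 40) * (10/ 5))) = 23650/ 29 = 815.52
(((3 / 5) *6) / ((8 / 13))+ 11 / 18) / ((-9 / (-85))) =19771 / 324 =61.02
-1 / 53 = -0.02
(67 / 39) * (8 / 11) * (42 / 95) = 7504 / 13585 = 0.55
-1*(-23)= 23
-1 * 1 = -1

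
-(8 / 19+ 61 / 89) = -1871 / 1691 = -1.11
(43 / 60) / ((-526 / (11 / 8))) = -473 / 252480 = -0.00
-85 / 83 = -1.02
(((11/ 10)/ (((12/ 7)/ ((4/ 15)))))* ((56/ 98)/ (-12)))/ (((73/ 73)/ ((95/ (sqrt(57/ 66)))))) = -11* sqrt(418)/ 270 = -0.83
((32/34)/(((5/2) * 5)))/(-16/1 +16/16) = -32/6375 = -0.01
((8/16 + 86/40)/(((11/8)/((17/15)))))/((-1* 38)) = -901/15675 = -0.06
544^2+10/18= 2663429/9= 295936.56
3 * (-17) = -51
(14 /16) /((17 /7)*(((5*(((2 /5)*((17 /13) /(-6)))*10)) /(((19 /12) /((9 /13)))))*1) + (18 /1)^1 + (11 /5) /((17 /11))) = 13373815 /226129016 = 0.06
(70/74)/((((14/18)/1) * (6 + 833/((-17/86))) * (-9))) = 0.00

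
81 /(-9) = -9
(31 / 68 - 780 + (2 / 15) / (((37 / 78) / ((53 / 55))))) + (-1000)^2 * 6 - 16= 4150849750433 / 691900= 5999204.73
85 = 85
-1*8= -8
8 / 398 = 4 / 199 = 0.02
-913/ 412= -2.22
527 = 527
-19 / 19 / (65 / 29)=-29 / 65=-0.45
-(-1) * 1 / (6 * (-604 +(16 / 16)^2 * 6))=-1 / 3588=-0.00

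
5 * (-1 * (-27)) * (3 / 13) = 405 / 13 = 31.15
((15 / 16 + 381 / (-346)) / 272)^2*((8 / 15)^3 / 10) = 22801 / 4151750880000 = 0.00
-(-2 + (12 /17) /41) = 1382 /697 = 1.98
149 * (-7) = -1043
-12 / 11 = -1.09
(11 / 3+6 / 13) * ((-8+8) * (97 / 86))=0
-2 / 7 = -0.29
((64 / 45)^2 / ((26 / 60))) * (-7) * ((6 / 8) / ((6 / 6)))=-14336 / 585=-24.51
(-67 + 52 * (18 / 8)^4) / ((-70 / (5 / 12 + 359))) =-69874913 / 10752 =-6498.78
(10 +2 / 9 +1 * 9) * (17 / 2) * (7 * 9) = 20587 / 2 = 10293.50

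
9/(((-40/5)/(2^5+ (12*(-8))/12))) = -27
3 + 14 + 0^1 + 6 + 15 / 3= 28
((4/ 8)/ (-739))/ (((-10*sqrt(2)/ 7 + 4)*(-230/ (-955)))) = -9359/ 9926248-6685*sqrt(2)/ 19852496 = -0.00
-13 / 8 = -1.62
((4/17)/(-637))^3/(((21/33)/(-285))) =200640/8889208669523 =0.00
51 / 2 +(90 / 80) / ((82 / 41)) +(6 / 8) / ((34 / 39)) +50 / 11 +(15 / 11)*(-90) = -273047 / 2992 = -91.26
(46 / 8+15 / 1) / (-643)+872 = 2242701 / 2572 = 871.97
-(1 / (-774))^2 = -1 / 599076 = -0.00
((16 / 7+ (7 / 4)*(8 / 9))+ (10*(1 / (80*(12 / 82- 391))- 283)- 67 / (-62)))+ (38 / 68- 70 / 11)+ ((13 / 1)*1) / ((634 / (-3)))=-42016756903241867 / 14841955913400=-2830.94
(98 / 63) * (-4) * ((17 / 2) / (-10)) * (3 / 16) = 119 / 120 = 0.99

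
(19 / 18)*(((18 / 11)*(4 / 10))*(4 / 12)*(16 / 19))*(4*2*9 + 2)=2368 / 165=14.35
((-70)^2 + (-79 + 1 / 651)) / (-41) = -3138472 / 26691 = -117.59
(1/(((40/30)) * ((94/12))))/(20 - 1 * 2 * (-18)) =9/5264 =0.00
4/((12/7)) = 7/3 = 2.33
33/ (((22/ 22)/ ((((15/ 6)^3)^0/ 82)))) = 33/ 82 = 0.40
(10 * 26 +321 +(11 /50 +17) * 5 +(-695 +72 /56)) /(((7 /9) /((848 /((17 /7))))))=-7109208 /595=-11948.25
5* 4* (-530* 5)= -53000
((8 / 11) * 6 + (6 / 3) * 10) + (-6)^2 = 664 / 11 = 60.36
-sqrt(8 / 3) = -2*sqrt(6) / 3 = -1.63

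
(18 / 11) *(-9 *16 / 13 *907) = -2350944 / 143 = -16440.17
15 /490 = 3 /98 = 0.03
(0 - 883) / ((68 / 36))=-7947 / 17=-467.47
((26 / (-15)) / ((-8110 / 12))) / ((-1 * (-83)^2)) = -52 / 139674475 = -0.00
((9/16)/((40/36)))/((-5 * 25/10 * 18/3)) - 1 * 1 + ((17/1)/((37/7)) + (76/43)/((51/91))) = 1740681193/324564000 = 5.36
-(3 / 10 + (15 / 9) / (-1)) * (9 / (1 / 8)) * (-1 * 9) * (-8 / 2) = 17712 / 5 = 3542.40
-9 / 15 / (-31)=3 / 155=0.02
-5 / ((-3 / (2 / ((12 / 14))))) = 35 / 9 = 3.89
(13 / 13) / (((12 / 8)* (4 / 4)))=2 / 3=0.67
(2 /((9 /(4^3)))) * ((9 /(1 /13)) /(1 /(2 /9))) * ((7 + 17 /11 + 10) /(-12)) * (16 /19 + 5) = -2093312 /627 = -3338.62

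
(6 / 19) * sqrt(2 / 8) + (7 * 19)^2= 17689.16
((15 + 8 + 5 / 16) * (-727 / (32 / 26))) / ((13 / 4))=-271171 / 64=-4237.05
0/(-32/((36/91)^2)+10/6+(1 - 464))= 0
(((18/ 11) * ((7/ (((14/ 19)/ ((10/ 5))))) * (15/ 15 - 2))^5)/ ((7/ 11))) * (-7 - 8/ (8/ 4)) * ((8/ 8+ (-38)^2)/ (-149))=-708436684890/ 1043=-679229803.35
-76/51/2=-38/51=-0.75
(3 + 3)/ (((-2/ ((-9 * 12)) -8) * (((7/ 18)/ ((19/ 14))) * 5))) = -55404/ 105595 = -0.52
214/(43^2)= 214/1849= 0.12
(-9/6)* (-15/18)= 5/4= 1.25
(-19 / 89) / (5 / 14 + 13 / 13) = -14 / 89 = -0.16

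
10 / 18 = 5 / 9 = 0.56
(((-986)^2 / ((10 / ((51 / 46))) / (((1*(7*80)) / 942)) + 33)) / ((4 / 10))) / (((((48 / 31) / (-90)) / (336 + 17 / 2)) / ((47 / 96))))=-145174245622315 / 293504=-494624419.50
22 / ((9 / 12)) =88 / 3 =29.33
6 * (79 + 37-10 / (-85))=11844 / 17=696.71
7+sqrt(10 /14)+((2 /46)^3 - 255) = -247.15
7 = 7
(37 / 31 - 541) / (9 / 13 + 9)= -36257 / 651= -55.69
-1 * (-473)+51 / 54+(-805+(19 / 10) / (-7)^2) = -729892 / 2205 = -331.02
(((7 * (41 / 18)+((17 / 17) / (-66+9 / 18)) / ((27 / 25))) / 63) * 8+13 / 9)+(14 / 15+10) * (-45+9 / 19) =-10232088143 / 21168945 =-483.35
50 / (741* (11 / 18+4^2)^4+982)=1749600 / 1974191445991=0.00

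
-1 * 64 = -64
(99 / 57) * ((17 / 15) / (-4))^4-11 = -901961269 / 82080000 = -10.99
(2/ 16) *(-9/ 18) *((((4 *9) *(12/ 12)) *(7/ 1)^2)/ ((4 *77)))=-63/ 176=-0.36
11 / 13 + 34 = 453 / 13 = 34.85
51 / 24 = 17 / 8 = 2.12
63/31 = 2.03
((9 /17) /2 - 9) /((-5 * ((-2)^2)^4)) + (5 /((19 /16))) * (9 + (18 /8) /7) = 227213901 /5788160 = 39.25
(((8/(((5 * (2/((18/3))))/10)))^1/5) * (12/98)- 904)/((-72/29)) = 801821/2205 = 363.64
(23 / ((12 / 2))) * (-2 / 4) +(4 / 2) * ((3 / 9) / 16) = -15 / 8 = -1.88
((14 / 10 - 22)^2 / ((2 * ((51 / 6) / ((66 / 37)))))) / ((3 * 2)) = 116699 / 15725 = 7.42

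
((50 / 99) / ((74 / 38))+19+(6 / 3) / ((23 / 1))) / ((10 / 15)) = 1629907 / 56166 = 29.02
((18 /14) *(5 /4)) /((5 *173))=9 /4844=0.00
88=88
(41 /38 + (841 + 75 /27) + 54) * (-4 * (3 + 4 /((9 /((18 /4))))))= -17977.13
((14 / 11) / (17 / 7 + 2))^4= 92236816 / 13521270961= 0.01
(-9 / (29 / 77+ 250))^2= 480249 / 371679841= 0.00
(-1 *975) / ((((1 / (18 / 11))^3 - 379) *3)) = 1895400 / 2208997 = 0.86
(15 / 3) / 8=5 / 8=0.62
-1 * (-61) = 61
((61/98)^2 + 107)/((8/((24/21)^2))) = 17.53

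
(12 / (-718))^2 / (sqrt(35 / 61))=0.00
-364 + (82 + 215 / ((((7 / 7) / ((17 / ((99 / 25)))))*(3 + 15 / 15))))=-20297 / 396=-51.26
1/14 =0.07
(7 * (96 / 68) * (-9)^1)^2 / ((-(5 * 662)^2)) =-571536 / 791578225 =-0.00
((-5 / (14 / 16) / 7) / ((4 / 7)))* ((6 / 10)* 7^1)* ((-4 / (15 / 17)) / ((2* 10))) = 1.36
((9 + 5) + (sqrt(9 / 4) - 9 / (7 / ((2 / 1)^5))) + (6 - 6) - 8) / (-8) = 471 / 112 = 4.21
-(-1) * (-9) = -9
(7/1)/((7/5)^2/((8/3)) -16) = -1400/3053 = -0.46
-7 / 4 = -1.75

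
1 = 1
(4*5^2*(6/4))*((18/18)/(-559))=-0.27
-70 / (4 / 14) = -245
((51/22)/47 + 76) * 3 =235905/1034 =228.15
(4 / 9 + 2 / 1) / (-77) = -2 / 63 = -0.03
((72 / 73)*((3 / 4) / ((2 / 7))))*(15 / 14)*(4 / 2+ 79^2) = 2528415 / 146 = 17317.91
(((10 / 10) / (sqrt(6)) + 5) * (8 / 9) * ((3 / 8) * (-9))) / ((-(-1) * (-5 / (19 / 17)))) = 19 * sqrt(6) / 170 + 57 / 17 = 3.63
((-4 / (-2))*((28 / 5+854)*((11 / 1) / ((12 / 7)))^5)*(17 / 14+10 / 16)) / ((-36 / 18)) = -85591221828497 / 4976640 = -17198596.21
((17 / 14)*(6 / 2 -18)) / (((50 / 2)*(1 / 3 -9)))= 153 / 1820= 0.08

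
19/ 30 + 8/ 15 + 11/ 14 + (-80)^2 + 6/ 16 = 1075591/ 168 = 6402.33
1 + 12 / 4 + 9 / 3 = 7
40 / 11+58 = 678 / 11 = 61.64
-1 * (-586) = 586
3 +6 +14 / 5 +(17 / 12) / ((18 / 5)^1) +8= 21809 / 1080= 20.19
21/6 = 7/2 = 3.50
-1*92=-92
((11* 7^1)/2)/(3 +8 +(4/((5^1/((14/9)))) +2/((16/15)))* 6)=1.30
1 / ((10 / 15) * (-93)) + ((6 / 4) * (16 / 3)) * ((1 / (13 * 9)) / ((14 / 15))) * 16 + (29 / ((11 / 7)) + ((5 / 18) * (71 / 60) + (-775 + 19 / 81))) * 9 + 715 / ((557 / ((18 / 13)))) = -8463504903589 / 1244467224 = -6800.91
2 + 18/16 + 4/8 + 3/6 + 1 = 41/8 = 5.12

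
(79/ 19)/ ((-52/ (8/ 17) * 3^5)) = -158/ 1020357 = -0.00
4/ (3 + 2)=0.80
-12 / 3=-4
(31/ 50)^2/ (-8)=-961/ 20000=-0.05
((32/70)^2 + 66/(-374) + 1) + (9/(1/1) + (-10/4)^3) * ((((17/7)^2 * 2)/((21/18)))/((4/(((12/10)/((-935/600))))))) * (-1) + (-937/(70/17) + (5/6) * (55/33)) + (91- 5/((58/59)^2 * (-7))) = -7102227619801/48548322900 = -146.29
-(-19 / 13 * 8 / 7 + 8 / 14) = 100 / 91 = 1.10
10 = 10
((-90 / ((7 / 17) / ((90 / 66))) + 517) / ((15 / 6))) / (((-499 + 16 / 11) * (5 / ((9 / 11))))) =-303462 / 10535525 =-0.03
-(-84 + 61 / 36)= 2963 / 36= 82.31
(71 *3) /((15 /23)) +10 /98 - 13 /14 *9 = 155989 /490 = 318.34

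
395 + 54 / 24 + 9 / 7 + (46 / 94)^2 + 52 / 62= 766224485 / 1917412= 399.61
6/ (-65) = -6/ 65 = -0.09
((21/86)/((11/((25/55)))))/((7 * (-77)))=-15/801262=-0.00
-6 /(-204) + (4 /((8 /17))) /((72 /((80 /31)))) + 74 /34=23815 /9486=2.51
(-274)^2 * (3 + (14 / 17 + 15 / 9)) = 412181.96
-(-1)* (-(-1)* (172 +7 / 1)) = 179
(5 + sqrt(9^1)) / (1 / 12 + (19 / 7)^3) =32928 / 82651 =0.40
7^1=7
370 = 370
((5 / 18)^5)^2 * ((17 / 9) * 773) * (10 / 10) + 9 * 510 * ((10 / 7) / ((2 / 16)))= 11799680988857542075 / 224939435277312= 52457.15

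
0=0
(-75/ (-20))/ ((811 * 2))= 15/ 6488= 0.00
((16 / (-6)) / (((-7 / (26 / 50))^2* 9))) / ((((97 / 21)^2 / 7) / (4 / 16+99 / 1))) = -939302 / 17641875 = -0.05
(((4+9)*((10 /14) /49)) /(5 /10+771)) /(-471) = -130 /249276279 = -0.00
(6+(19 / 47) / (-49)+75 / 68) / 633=1111057 / 99130332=0.01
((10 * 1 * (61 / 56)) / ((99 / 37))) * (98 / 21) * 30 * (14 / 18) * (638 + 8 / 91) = 3276374050 / 11583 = 282860.58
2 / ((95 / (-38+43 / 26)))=-189 / 247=-0.77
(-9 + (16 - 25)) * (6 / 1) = -108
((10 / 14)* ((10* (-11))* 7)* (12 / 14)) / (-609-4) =3300 / 4291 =0.77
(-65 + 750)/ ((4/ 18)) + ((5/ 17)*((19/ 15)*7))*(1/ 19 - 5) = 313099/ 102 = 3069.60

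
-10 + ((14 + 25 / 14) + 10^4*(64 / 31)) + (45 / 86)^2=33143805103 / 1604932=20651.22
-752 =-752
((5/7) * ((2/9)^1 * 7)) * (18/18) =10/9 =1.11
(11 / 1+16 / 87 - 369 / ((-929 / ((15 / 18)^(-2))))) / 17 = 23753633 / 34349775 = 0.69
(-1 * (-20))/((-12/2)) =-10/3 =-3.33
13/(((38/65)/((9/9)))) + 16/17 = 14973/646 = 23.18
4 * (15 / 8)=15 / 2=7.50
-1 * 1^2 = -1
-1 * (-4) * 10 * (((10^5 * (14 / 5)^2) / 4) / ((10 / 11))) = 8624000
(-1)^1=-1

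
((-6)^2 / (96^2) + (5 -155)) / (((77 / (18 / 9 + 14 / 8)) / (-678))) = 4952.79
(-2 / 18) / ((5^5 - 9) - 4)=-1 / 28008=-0.00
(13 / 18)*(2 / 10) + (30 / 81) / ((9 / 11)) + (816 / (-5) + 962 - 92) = 343795 / 486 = 707.40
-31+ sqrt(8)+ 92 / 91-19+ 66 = 2 * sqrt(2)+ 1548 / 91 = 19.84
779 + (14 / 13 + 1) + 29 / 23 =782.34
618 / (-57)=-206 / 19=-10.84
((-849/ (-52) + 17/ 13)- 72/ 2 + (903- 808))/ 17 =3985/ 884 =4.51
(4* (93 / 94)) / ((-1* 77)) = -186 / 3619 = -0.05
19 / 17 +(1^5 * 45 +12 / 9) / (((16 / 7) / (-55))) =-908843 / 816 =-1113.78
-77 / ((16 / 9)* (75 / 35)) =-1617 / 80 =-20.21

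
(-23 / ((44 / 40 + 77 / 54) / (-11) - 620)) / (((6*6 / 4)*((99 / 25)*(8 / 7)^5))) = 48320125 / 90542014464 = 0.00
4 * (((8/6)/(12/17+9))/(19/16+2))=256/1485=0.17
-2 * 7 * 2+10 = -18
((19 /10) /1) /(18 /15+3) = 19 /42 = 0.45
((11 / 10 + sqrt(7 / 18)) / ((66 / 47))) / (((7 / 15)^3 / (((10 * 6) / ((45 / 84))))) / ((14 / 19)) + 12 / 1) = 0.10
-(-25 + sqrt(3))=23.27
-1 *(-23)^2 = -529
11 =11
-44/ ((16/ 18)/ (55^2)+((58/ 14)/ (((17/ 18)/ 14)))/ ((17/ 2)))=-86548275/ 14212028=-6.09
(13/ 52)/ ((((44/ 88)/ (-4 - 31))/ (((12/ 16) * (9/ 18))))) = -105/ 16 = -6.56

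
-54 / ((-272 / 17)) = 27 / 8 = 3.38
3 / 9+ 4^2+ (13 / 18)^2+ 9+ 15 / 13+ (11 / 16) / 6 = 913949 / 33696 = 27.12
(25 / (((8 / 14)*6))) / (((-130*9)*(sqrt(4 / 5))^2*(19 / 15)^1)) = -875 / 142272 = -0.01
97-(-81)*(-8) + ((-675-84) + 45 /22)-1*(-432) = -19271 /22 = -875.95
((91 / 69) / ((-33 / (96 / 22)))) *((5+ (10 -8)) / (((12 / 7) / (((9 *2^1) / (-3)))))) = 35672 / 8349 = 4.27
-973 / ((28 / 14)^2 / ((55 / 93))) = -53515 / 372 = -143.86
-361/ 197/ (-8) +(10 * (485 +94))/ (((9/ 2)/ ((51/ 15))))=20684507/ 4728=4374.90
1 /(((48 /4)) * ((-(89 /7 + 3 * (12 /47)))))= -329 /53220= -0.01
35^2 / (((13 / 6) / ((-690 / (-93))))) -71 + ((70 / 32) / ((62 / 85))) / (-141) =7498395469 / 1818336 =4123.77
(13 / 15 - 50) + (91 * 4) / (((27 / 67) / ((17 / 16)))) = 491713 / 540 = 910.58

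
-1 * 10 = -10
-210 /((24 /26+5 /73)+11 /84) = -16740360 /89483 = -187.08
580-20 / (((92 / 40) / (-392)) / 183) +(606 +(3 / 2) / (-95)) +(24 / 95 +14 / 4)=273116715 / 437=624981.04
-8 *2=-16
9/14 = 0.64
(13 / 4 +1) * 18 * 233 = 35649 / 2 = 17824.50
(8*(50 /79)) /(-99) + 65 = 507965 /7821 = 64.95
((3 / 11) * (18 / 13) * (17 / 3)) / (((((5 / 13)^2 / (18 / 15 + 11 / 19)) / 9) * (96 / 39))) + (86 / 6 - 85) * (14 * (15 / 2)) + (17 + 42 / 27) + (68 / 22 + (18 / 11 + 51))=-27280631527 / 3762000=-7251.63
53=53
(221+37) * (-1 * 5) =-1290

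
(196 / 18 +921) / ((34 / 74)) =2028.23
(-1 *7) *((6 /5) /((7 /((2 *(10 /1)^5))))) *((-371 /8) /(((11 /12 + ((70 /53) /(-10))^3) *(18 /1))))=1104667340000 /1633531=676245.10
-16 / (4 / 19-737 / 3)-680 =-9512968 / 13991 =-679.93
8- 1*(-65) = 73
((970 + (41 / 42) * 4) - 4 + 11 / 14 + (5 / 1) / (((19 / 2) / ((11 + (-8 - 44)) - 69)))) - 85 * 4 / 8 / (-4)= 2947559 / 3192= 923.42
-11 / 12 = -0.92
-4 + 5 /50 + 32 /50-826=-41463 /50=-829.26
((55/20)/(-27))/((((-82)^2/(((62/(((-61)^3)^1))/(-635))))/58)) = -9889/26167046083380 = -0.00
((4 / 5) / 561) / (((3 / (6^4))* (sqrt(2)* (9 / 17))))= 32* sqrt(2) / 55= 0.82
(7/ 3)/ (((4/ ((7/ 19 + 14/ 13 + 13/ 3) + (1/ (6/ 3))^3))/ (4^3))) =220.40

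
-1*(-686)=686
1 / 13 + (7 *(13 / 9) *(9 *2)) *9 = 21295 / 13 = 1638.08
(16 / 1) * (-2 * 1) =-32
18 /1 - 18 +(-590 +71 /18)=-10549 /18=-586.06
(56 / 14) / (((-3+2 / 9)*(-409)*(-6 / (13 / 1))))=-78 / 10225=-0.01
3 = 3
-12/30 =-2/5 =-0.40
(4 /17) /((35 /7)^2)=4 /425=0.01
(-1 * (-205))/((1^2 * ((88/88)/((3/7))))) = 615/7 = 87.86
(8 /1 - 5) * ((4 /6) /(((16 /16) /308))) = 616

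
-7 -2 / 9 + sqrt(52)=-65 / 9 + 2* sqrt(13)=-0.01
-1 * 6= -6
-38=-38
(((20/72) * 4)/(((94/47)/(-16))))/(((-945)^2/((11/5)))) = -0.00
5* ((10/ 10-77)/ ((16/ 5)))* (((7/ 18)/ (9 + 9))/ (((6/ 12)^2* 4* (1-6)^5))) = 133/ 162000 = 0.00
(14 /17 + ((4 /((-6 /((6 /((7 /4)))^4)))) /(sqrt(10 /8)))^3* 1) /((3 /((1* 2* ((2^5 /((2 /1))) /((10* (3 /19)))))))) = 4256 /765 -2924032426814472192* sqrt(5) /1730160900125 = -3779027.52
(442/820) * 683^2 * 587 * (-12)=-363097311018/205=-1771206395.21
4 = 4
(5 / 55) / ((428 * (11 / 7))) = 0.00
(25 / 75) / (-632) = -1 / 1896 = -0.00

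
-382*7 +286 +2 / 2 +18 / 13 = -31013 / 13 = -2385.62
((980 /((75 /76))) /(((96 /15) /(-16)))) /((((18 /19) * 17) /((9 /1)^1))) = -70756 /51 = -1387.37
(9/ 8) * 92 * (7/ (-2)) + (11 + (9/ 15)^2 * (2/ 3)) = -35101/ 100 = -351.01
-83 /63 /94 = -83 /5922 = -0.01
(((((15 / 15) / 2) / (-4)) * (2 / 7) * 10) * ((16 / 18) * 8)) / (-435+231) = 40 / 3213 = 0.01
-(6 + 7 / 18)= -115 / 18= -6.39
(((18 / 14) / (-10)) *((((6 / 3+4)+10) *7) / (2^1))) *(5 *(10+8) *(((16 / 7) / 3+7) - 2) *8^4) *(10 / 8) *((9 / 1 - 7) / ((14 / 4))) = -535265280 / 49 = -10923781.22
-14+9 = -5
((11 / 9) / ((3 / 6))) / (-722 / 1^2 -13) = -22 / 6615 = -0.00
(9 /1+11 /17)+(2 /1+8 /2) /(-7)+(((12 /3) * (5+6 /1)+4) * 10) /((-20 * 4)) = 332 /119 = 2.79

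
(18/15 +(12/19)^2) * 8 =23088/1805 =12.79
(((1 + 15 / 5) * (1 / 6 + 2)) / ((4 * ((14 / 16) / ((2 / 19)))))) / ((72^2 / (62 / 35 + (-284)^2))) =18349643 / 4524660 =4.06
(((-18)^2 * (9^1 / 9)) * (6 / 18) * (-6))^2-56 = 419848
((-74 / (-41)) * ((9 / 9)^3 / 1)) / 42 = 37 / 861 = 0.04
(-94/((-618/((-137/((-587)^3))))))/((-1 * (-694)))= 6439/43374277495338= 0.00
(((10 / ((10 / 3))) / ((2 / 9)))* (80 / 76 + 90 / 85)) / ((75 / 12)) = 36828 / 8075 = 4.56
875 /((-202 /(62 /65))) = -5425 /1313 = -4.13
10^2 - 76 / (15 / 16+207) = 331484 / 3327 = 99.63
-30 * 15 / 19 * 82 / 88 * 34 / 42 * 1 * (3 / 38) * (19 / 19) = -156825 / 111188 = -1.41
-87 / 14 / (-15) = 0.41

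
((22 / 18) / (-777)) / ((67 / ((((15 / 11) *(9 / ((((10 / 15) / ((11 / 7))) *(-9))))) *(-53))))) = -2915 / 728826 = -0.00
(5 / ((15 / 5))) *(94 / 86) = 235 / 129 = 1.82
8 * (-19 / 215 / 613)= -152 / 131795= -0.00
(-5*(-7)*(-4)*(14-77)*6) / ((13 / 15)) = 793800 / 13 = 61061.54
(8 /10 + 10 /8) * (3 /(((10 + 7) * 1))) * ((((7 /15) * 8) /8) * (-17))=-287 /100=-2.87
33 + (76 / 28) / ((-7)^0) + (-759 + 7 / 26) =-131589 / 182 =-723.02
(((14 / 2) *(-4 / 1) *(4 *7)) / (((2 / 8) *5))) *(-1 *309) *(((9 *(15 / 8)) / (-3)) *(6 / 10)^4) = -88302312 / 625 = -141283.70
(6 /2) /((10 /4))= 6 /5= 1.20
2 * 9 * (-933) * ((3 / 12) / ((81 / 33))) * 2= -3421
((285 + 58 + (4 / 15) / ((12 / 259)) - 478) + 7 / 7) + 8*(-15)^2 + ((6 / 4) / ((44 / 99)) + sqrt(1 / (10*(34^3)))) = sqrt(85) / 5780 + 603047 / 360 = 1675.13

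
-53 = -53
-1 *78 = -78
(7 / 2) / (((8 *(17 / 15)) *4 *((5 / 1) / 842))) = 16.25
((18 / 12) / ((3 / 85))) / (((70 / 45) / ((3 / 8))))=2295 / 224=10.25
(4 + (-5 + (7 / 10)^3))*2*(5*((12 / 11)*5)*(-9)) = 17739 / 55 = 322.53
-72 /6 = -12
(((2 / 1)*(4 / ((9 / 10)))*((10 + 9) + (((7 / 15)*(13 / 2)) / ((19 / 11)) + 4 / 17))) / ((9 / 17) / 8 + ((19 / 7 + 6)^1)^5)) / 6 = 109397166368 / 176777616978261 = 0.00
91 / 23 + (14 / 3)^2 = 5327 / 207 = 25.73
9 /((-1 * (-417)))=3 /139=0.02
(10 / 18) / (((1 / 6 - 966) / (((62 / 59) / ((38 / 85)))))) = -5270 / 3897717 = -0.00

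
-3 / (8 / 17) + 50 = 349 / 8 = 43.62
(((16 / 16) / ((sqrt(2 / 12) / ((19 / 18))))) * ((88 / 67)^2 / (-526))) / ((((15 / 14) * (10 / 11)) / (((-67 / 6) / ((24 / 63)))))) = 1239161 * sqrt(6) / 11894175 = 0.26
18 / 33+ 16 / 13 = 254 / 143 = 1.78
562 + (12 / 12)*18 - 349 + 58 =289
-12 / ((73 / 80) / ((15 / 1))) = -14400 / 73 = -197.26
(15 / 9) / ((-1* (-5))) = 1 / 3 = 0.33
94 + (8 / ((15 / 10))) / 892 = 62890 / 669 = 94.01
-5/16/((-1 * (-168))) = -0.00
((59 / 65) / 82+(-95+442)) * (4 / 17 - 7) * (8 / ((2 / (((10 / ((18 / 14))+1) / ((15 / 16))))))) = -35847113312 / 407745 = -87915.52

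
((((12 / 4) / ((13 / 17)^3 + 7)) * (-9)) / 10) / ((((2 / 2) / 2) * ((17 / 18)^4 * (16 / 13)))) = -767637 / 1036660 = -0.74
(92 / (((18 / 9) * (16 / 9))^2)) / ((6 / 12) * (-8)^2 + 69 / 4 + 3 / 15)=405 / 2752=0.15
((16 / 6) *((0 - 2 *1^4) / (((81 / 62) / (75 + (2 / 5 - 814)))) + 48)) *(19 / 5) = 24186848 / 2025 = 11944.12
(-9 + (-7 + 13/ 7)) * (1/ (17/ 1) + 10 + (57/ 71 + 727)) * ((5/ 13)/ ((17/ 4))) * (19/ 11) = -3045848580/ 1867229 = -1631.21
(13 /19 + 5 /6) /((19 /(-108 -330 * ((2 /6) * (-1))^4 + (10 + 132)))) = 69892 /29241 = 2.39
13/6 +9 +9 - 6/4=56/3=18.67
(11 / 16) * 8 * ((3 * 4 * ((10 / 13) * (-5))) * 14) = -46200 / 13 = -3553.85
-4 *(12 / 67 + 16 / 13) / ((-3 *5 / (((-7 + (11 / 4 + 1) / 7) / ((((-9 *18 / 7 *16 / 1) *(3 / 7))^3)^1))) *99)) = 933914569 / 152038428881264640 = 0.00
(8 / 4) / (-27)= -2 / 27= -0.07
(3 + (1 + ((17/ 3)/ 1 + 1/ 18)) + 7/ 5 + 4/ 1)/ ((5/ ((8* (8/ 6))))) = 21776/ 675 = 32.26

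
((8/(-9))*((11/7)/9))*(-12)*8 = 2816/189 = 14.90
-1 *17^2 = -289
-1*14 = -14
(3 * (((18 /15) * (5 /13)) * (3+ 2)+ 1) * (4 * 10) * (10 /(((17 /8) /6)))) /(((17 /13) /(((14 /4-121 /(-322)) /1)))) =1545523200 /46529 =33216.34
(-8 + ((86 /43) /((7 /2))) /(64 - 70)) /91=-170 /1911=-0.09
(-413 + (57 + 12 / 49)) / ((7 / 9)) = -156888 / 343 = -457.40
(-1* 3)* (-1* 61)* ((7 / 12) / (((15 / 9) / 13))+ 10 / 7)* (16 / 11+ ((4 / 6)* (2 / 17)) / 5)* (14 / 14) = 1608.55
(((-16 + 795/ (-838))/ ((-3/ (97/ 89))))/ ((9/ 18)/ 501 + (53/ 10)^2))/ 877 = 11503719850/ 46026560059313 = 0.00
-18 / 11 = -1.64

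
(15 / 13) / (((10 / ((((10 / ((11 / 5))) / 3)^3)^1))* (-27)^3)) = -62500 / 3065174541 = -0.00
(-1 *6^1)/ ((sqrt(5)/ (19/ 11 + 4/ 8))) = -147 *sqrt(5)/ 55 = -5.98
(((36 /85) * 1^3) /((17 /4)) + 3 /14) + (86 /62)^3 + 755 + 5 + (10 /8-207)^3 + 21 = -167962133289239563 /19285501760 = -8709243.63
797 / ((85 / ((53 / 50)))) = 42241 / 4250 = 9.94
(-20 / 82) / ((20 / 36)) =-18 / 41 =-0.44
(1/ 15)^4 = 1/ 50625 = 0.00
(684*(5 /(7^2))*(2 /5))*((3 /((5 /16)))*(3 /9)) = 21888 /245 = 89.34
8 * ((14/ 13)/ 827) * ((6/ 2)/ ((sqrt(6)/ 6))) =0.08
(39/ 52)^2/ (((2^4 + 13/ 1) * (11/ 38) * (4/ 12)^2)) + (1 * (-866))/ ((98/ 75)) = -82800789/ 125048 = -662.15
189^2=35721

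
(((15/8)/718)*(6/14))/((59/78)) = 1755/1186136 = 0.00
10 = 10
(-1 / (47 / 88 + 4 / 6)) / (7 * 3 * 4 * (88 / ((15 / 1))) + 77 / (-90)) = -0.00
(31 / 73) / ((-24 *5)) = -31 / 8760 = -0.00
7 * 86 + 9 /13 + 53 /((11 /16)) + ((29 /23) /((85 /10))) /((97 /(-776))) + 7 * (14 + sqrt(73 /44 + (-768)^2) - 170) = -23114629 /55913 + 7 * sqrt(285475619) /22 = 4962.60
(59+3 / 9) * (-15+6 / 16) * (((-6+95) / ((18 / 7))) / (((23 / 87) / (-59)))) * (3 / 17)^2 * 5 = 55498842945 / 53176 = 1043682.17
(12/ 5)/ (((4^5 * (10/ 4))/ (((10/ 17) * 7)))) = 21/ 5440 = 0.00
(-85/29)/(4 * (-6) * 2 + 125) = -85/2233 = -0.04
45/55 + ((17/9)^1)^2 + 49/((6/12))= 102.39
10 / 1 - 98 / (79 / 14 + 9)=678 / 205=3.31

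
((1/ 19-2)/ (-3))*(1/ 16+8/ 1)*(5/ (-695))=-1591/ 42256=-0.04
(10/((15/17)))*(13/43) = 442/129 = 3.43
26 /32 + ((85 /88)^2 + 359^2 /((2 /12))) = 5988340301 /7744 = 773287.75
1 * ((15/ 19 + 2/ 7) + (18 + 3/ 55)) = 139934/ 7315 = 19.13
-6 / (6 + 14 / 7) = -3 / 4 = -0.75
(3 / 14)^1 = 3 / 14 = 0.21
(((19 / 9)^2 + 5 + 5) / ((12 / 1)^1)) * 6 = 1171 / 162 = 7.23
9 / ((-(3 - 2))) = -9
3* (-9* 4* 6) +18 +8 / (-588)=-92612 / 147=-630.01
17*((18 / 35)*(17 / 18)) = 289 / 35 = 8.26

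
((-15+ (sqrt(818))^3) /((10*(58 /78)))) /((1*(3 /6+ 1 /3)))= -351 /145+ 95706*sqrt(818) /725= 3773.11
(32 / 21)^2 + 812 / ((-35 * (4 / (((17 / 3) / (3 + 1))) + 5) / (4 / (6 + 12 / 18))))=113692 / 209475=0.54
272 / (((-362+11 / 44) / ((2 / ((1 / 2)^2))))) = -8704 / 1447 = -6.02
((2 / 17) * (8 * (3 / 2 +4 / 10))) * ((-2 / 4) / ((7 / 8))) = -608 / 595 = -1.02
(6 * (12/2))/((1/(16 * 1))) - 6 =570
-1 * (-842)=842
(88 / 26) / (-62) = -22 / 403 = -0.05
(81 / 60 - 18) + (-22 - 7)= -913 / 20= -45.65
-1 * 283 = -283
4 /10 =2 /5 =0.40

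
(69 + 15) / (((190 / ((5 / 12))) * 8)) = 7 / 304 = 0.02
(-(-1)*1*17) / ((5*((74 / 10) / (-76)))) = -1292 / 37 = -34.92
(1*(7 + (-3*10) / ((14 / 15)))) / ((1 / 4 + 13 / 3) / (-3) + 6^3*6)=-6336 / 326207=-0.02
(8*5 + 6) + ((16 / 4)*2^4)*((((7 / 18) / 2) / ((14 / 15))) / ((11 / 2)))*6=60.55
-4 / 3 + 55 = 161 / 3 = 53.67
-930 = -930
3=3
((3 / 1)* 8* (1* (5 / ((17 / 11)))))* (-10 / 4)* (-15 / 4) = 727.94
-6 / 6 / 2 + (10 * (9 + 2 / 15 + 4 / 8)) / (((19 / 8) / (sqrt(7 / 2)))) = 75.38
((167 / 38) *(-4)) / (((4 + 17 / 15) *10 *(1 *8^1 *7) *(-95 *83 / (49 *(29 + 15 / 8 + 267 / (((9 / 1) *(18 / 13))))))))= 171509 / 86293440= 0.00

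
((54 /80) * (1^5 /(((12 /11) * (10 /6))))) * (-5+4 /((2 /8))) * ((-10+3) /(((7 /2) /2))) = -3267 /200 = -16.34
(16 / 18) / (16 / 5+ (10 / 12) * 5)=80 / 663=0.12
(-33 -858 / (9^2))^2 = 1385329 / 729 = 1900.31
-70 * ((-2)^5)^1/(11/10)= 22400/11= 2036.36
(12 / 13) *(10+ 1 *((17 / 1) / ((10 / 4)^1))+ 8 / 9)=3184 / 195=16.33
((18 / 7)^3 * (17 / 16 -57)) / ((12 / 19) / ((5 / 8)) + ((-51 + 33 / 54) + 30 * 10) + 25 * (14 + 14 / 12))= -557849025 / 369389734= -1.51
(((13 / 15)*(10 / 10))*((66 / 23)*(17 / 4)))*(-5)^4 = 303875 / 46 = 6605.98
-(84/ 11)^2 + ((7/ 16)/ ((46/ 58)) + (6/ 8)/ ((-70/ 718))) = -102010739/ 1558480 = -65.46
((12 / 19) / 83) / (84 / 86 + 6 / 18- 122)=-1548 / 24552313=-0.00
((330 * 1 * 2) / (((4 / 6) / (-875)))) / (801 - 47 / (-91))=-39414375 / 36469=-1080.76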